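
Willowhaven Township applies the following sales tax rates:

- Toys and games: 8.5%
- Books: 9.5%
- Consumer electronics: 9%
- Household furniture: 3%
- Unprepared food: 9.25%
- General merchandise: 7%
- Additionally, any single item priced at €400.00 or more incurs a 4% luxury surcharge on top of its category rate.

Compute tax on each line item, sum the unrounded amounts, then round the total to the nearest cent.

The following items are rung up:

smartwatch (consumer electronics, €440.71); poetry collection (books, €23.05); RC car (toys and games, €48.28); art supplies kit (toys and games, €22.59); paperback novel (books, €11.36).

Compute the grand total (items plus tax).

€612.58

Smartwatch €440.71: consumer electronics → 9% + 4% surcharge = 13% → €57.2923
Poetry collection €23.05: books → 9.5% → €2.18975
RC car €48.28: toys and games → 8.5% → €4.1038
Art supplies kit €22.59: toys and games → 8.5% → €1.92015
Paperback novel €11.36: books → 9.5% → €1.0792
Subtotal = €545.99; unrounded tax = €66.5852 → €66.59; total due = €612.58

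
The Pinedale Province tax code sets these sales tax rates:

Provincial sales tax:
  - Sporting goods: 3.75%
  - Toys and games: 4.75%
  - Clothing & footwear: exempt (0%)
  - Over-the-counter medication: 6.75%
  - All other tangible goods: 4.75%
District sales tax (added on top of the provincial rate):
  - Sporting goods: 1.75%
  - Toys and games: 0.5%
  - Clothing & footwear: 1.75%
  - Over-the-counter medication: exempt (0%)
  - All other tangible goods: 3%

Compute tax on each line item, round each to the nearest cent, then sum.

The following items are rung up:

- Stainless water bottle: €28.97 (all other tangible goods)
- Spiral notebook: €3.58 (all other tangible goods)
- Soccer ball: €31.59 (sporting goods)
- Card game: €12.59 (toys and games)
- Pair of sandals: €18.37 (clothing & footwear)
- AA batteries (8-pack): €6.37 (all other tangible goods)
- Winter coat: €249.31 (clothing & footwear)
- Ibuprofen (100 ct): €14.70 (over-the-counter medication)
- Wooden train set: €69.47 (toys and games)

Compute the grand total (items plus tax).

€449.69

Stainless water bottle €28.97: all other tangible goods → 4.75% + 3% district = 7.75% → €2.25
Spiral notebook €3.58: all other tangible goods → 4.75% + 3% district = 7.75% → €0.28
Soccer ball €31.59: sporting goods → 3.75% + 1.75% district = 5.5% → €1.74
Card game €12.59: toys and games → 4.75% + 0.5% district = 5.25% → €0.66
Pair of sandals €18.37: clothing & footwear → 0% + 1.75% district = 1.75% → €0.32
AA batteries (8-pack) €6.37: all other tangible goods → 4.75% + 3% district = 7.75% → €0.49
Winter coat €249.31: clothing & footwear → 0% + 1.75% district = 1.75% → €4.36
Ibuprofen (100 ct) €14.70: over-the-counter medication → 6.75% + 0% district = 6.75% → €0.99
Wooden train set €69.47: toys and games → 4.75% + 0.5% district = 5.25% → €3.65
Subtotal = €434.95; tax = €14.74; total due = €449.69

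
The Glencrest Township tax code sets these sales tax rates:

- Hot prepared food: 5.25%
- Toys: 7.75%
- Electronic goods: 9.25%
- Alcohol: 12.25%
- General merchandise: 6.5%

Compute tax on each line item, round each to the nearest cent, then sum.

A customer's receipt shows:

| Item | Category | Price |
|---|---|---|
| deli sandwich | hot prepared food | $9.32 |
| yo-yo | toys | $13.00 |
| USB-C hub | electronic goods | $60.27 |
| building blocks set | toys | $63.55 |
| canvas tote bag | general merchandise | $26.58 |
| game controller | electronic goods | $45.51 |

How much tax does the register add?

$17.94

Deli sandwich $9.32: hot prepared food → 5.25% → $0.49
Yo-yo $13.00: toys → 7.75% → $1.01
USB-C hub $60.27: electronic goods → 9.25% → $5.57
Building blocks set $63.55: toys → 7.75% → $4.93
Canvas tote bag $26.58: general merchandise → 6.5% → $1.73
Game controller $45.51: electronic goods → 9.25% → $4.21
Total tax = $0.49 + $1.01 + $5.57 + $4.93 + $1.73 + $4.21 = $17.94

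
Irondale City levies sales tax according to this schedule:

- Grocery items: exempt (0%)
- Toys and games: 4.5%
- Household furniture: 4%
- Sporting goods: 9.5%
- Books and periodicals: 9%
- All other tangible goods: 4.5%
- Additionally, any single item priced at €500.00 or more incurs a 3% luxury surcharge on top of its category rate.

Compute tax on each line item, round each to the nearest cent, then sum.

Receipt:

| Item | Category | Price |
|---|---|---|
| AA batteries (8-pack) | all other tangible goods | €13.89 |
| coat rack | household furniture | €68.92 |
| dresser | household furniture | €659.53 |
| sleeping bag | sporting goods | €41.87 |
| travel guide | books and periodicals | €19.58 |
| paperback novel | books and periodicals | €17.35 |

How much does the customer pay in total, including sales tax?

AA batteries (8-pack) €13.89: all other tangible goods → 4.5% → €0.63
Coat rack €68.92: household furniture → 4% → €2.76
Dresser €659.53: household furniture → 4% + 3% surcharge = 7% → €46.17
Sleeping bag €41.87: sporting goods → 9.5% → €3.98
Travel guide €19.58: books and periodicals → 9% → €1.76
Paperback novel €17.35: books and periodicals → 9% → €1.56
Subtotal = €821.14; tax = €56.86; total due = €878.00

€878.00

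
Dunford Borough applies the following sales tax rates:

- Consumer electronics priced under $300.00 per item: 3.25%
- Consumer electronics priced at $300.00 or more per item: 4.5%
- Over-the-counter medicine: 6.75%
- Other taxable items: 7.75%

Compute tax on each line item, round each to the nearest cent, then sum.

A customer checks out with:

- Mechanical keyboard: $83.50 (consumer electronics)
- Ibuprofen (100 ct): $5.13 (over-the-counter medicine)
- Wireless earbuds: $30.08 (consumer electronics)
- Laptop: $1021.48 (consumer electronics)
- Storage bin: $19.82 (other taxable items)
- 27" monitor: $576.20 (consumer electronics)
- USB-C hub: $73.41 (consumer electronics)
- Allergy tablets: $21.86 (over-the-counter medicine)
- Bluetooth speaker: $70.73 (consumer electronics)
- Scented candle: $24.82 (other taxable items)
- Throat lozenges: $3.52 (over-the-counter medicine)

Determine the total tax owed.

$85.81

Mechanical keyboard $83.50: consumer electronics, under $300.00 → 3.25% → $2.71
Ibuprofen (100 ct) $5.13: over-the-counter medicine → 6.75% → $0.35
Wireless earbuds $30.08: consumer electronics, under $300.00 → 3.25% → $0.98
Laptop $1021.48: consumer electronics, $300.00 or more → 4.5% → $45.97
Storage bin $19.82: other taxable items → 7.75% → $1.54
27" monitor $576.20: consumer electronics, $300.00 or more → 4.5% → $25.93
USB-C hub $73.41: consumer electronics, under $300.00 → 3.25% → $2.39
Allergy tablets $21.86: over-the-counter medicine → 6.75% → $1.48
Bluetooth speaker $70.73: consumer electronics, under $300.00 → 3.25% → $2.30
Scented candle $24.82: other taxable items → 7.75% → $1.92
Throat lozenges $3.52: over-the-counter medicine → 6.75% → $0.24
Total tax = $2.71 + $0.35 + $0.98 + $45.97 + $1.54 + $25.93 + $2.39 + $1.48 + $2.30 + $1.92 + $0.24 = $85.81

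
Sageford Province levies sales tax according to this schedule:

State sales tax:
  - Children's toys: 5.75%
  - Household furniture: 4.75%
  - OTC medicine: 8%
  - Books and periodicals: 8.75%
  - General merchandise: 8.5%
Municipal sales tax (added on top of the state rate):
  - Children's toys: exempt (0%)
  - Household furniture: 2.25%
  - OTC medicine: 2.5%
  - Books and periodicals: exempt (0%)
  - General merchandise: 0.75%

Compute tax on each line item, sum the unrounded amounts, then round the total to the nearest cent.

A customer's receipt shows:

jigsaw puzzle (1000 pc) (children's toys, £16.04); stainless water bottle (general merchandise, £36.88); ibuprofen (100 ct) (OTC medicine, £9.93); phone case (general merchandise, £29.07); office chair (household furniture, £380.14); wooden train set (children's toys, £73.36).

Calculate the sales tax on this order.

Jigsaw puzzle (1000 pc) £16.04: children's toys → 5.75% + 0% municipal = 5.75% → £0.9223
Stainless water bottle £36.88: general merchandise → 8.5% + 0.75% municipal = 9.25% → £3.4114
Ibuprofen (100 ct) £9.93: OTC medicine → 8% + 2.5% municipal = 10.5% → £1.04265
Phone case £29.07: general merchandise → 8.5% + 0.75% municipal = 9.25% → £2.688975
Office chair £380.14: household furniture → 4.75% + 2.25% municipal = 7% → £26.6098
Wooden train set £73.36: children's toys → 5.75% + 0% municipal = 5.75% → £4.2182
Unrounded tax sum = £38.893325 → £38.89

£38.89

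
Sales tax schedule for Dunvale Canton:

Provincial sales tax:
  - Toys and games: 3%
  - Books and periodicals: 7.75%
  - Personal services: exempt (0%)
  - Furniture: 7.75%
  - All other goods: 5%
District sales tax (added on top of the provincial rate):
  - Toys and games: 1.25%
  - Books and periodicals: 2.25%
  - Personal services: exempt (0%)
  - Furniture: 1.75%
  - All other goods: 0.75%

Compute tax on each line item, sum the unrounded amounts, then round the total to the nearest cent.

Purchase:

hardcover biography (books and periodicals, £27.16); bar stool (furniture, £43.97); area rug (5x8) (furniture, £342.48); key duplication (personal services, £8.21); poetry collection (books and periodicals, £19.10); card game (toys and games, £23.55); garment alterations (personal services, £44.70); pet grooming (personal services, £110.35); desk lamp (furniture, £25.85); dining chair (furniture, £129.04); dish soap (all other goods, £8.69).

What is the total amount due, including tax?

£840.65

Hardcover biography £27.16: books and periodicals → 7.75% + 2.25% district = 10% → £2.716
Bar stool £43.97: furniture → 7.75% + 1.75% district = 9.5% → £4.17715
Area rug (5x8) £342.48: furniture → 7.75% + 1.75% district = 9.5% → £32.5356
Key duplication £8.21: personal services → 0% + 0% district = 0% → £0.00
Poetry collection £19.10: books and periodicals → 7.75% + 2.25% district = 10% → £1.91
Card game £23.55: toys and games → 3% + 1.25% district = 4.25% → £1.000875
Garment alterations £44.70: personal services → 0% + 0% district = 0% → £0.00
Pet grooming £110.35: personal services → 0% + 0% district = 0% → £0.00
Desk lamp £25.85: furniture → 7.75% + 1.75% district = 9.5% → £2.45575
Dining chair £129.04: furniture → 7.75% + 1.75% district = 9.5% → £12.2588
Dish soap £8.69: all other goods → 5% + 0.75% district = 5.75% → £0.499675
Subtotal = £783.10; unrounded tax = £57.55385 → £57.55; total due = £840.65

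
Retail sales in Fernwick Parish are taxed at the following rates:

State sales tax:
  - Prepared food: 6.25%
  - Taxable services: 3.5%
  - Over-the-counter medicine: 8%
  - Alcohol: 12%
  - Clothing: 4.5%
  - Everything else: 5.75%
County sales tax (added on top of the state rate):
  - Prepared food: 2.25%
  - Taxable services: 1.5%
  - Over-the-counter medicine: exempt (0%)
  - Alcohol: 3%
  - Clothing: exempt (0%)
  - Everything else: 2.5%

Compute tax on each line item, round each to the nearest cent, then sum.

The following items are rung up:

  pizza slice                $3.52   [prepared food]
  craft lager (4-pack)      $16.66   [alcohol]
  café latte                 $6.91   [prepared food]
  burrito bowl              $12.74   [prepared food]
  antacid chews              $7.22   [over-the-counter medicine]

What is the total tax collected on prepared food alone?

Pizza slice $3.52: prepared food → 6.25% + 2.25% county = 8.5% → $0.30
Café latte $6.91: prepared food → 6.25% + 2.25% county = 8.5% → $0.59
Burrito bowl $12.74: prepared food → 6.25% + 2.25% county = 8.5% → $1.08
Tax on prepared food = $0.30 + $0.59 + $1.08 = $1.97

$1.97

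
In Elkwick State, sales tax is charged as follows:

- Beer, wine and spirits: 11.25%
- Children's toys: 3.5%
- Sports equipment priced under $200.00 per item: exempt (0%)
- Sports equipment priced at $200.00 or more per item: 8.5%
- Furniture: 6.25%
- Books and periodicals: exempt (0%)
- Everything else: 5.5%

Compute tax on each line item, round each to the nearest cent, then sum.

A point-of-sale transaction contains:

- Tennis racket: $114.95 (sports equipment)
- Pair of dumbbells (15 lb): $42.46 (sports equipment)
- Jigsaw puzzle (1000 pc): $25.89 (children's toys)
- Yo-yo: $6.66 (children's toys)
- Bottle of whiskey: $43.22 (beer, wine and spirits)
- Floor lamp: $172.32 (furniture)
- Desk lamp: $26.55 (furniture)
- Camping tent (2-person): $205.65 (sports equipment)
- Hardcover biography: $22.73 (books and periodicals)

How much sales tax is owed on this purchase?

$35.91

Tennis racket $114.95: sports equipment, under $200.00 → 0% → $0.00
Pair of dumbbells (15 lb) $42.46: sports equipment, under $200.00 → 0% → $0.00
Jigsaw puzzle (1000 pc) $25.89: children's toys → 3.5% → $0.91
Yo-yo $6.66: children's toys → 3.5% → $0.23
Bottle of whiskey $43.22: beer, wine and spirits → 11.25% → $4.86
Floor lamp $172.32: furniture → 6.25% → $10.77
Desk lamp $26.55: furniture → 6.25% → $1.66
Camping tent (2-person) $205.65: sports equipment, $200.00 or more → 8.5% → $17.48
Hardcover biography $22.73: books and periodicals → 0% → $0.00
Total tax = $0.91 + $0.23 + $4.86 + $10.77 + $1.66 + $17.48 = $35.91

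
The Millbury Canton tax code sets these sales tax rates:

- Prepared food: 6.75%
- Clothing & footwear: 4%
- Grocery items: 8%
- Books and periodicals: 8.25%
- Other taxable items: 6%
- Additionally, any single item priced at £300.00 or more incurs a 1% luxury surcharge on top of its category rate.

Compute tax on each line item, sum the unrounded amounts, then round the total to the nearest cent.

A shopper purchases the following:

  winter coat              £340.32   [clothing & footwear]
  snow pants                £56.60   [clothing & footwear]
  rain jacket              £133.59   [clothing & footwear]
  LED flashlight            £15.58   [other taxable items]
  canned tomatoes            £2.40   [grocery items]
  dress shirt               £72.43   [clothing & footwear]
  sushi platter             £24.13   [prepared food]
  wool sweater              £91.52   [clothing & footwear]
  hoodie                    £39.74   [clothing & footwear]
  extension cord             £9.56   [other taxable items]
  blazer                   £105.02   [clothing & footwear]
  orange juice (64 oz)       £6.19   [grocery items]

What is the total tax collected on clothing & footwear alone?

Winter coat £340.32: clothing & footwear → 4% + 1% surcharge = 5% → £17.016
Snow pants £56.60: clothing & footwear → 4% → £2.264
Rain jacket £133.59: clothing & footwear → 4% → £5.3436
Dress shirt £72.43: clothing & footwear → 4% → £2.8972
Wool sweater £91.52: clothing & footwear → 4% → £3.6608
Hoodie £39.74: clothing & footwear → 4% → £1.5896
Blazer £105.02: clothing & footwear → 4% → £4.2008
Tax on clothing & footwear: unrounded sum = £36.972 → £36.97

£36.97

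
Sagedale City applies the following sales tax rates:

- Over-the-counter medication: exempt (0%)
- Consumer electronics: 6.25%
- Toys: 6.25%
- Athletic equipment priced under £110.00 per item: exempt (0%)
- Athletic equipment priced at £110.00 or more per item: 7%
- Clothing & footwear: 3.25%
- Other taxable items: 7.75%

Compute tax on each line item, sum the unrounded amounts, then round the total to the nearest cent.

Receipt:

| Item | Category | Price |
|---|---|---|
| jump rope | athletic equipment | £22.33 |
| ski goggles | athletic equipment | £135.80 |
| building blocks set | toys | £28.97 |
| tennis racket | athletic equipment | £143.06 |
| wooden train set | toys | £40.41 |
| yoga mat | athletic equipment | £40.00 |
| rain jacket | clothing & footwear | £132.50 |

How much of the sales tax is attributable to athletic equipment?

£19.52

Jump rope £22.33: athletic equipment, under £110.00 → 0% → £0.00
Ski goggles £135.80: athletic equipment, £110.00 or more → 7% → £9.506
Tennis racket £143.06: athletic equipment, £110.00 or more → 7% → £10.0142
Yoga mat £40.00: athletic equipment, under £110.00 → 0% → £0.00
Tax on athletic equipment: unrounded sum = £19.5202 → £19.52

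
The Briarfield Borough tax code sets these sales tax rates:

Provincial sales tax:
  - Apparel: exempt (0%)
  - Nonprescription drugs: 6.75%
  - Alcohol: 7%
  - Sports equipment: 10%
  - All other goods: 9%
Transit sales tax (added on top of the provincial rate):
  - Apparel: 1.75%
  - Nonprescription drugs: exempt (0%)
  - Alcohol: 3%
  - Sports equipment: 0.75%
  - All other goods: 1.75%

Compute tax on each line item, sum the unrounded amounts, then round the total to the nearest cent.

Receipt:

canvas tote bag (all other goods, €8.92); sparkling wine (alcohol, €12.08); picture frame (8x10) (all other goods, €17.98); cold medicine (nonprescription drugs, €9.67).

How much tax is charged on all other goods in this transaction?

€2.89

Canvas tote bag €8.92: all other goods → 9% + 1.75% transit = 10.75% → €0.9589
Picture frame (8x10) €17.98: all other goods → 9% + 1.75% transit = 10.75% → €1.93285
Tax on all other goods: unrounded sum = €2.89175 → €2.89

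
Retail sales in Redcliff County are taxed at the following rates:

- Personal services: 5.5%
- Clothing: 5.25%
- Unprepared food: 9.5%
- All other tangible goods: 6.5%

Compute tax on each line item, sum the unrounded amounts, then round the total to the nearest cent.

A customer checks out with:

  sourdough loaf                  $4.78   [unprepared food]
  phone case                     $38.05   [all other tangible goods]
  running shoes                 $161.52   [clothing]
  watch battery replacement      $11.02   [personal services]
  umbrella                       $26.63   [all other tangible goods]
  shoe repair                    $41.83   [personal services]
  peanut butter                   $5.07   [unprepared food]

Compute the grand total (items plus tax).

Sourdough loaf $4.78: unprepared food → 9.5% → $0.4541
Phone case $38.05: all other tangible goods → 6.5% → $2.47325
Running shoes $161.52: clothing → 5.25% → $8.4798
Watch battery replacement $11.02: personal services → 5.5% → $0.6061
Umbrella $26.63: all other tangible goods → 6.5% → $1.73095
Shoe repair $41.83: personal services → 5.5% → $2.30065
Peanut butter $5.07: unprepared food → 9.5% → $0.48165
Subtotal = $288.90; unrounded tax = $16.5265 → $16.53; total due = $305.43

$305.43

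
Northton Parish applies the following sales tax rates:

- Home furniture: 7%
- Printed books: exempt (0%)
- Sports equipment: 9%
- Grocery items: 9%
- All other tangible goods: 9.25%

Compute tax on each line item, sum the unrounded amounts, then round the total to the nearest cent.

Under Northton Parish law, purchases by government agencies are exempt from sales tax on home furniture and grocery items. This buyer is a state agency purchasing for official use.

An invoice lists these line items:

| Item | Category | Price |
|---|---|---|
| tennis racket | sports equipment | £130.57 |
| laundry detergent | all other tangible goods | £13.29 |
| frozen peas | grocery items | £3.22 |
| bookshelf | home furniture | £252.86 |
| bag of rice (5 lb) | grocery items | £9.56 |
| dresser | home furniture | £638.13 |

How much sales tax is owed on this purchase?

£12.98

Tennis racket £130.57: sports equipment → 9% → £11.7513
Laundry detergent £13.29: all other tangible goods → 9.25% → £1.229325
Frozen peas £3.22: grocery items, buyer-exempt → 0% → £0.00
Bookshelf £252.86: home furniture, buyer-exempt → 0% → £0.00
Bag of rice (5 lb) £9.56: grocery items, buyer-exempt → 0% → £0.00
Dresser £638.13: home furniture, buyer-exempt → 0% → £0.00
Unrounded tax sum = £12.980625 → £12.98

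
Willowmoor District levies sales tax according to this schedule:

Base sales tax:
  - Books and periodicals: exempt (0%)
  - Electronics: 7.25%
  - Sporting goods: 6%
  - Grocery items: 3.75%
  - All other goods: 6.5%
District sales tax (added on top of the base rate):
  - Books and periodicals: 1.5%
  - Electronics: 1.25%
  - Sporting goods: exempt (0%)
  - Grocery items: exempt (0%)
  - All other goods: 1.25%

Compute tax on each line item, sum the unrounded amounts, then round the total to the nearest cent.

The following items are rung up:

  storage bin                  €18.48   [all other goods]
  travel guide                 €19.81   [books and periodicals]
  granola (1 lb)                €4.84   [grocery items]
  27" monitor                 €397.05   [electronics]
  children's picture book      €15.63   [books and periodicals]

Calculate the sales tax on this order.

€35.89

Storage bin €18.48: all other goods → 6.5% + 1.25% district = 7.75% → €1.4322
Travel guide €19.81: books and periodicals → 0% + 1.5% district = 1.5% → €0.29715
Granola (1 lb) €4.84: grocery items → 3.75% + 0% district = 3.75% → €0.1815
27" monitor €397.05: electronics → 7.25% + 1.25% district = 8.5% → €33.74925
Children's picture book €15.63: books and periodicals → 0% + 1.5% district = 1.5% → €0.23445
Unrounded tax sum = €35.89455 → €35.89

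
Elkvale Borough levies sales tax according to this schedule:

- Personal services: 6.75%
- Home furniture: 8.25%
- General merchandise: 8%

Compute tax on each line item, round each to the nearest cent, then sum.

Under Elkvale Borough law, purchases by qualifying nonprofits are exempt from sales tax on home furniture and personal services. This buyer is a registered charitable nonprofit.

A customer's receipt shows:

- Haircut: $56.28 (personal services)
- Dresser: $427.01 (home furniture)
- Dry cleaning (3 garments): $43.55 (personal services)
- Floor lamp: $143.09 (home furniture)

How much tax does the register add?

$0.00

Haircut $56.28: personal services, buyer-exempt → 0% → $0.00
Dresser $427.01: home furniture, buyer-exempt → 0% → $0.00
Dry cleaning (3 garments) $43.55: personal services, buyer-exempt → 0% → $0.00
Floor lamp $143.09: home furniture, buyer-exempt → 0% → $0.00
Total tax = $0.00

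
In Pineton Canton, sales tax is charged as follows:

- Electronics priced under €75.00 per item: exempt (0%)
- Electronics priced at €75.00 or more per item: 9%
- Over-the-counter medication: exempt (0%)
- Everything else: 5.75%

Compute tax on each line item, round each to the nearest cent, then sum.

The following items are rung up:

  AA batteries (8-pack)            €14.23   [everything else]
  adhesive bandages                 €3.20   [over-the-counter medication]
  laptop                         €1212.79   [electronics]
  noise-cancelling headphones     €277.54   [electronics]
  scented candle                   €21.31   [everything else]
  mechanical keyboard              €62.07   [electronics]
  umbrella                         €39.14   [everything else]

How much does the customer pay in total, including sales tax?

€1768.71

AA batteries (8-pack) €14.23: everything else → 5.75% → €0.82
Adhesive bandages €3.20: over-the-counter medication → 0% → €0.00
Laptop €1212.79: electronics, €75.00 or more → 9% → €109.15
Noise-cancelling headphones €277.54: electronics, €75.00 or more → 9% → €24.98
Scented candle €21.31: everything else → 5.75% → €1.23
Mechanical keyboard €62.07: electronics, under €75.00 → 0% → €0.00
Umbrella €39.14: everything else → 5.75% → €2.25
Subtotal = €1630.28; tax = €138.43; total due = €1768.71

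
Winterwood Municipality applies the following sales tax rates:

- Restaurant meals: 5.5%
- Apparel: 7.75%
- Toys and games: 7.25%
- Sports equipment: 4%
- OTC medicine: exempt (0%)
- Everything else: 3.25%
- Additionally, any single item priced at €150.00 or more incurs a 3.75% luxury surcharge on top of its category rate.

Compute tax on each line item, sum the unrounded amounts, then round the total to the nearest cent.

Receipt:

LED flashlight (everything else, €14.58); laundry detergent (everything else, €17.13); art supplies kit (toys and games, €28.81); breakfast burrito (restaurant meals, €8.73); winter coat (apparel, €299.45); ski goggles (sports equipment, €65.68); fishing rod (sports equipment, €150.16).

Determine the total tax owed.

LED flashlight €14.58: everything else → 3.25% → €0.47385
Laundry detergent €17.13: everything else → 3.25% → €0.556725
Art supplies kit €28.81: toys and games → 7.25% → €2.088725
Breakfast burrito €8.73: restaurant meals → 5.5% → €0.48015
Winter coat €299.45: apparel → 7.75% + 3.75% surcharge = 11.5% → €34.43675
Ski goggles €65.68: sports equipment → 4% → €2.6272
Fishing rod €150.16: sports equipment → 4% + 3.75% surcharge = 7.75% → €11.6374
Unrounded tax sum = €52.3008 → €52.30

€52.30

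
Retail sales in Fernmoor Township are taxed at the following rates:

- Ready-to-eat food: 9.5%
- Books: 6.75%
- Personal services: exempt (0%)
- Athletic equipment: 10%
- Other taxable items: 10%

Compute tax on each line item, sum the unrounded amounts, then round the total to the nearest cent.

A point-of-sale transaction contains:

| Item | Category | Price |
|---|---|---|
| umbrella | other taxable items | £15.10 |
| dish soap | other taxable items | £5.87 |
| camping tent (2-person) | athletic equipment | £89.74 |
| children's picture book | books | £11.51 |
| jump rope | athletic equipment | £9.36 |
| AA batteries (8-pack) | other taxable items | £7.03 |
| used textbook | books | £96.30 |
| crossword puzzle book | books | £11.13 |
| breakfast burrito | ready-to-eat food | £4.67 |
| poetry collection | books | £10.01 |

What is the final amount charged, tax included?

Umbrella £15.10: other taxable items → 10% → £1.51
Dish soap £5.87: other taxable items → 10% → £0.587
Camping tent (2-person) £89.74: athletic equipment → 10% → £8.974
Children's picture book £11.51: books → 6.75% → £0.776925
Jump rope £9.36: athletic equipment → 10% → £0.936
AA batteries (8-pack) £7.03: other taxable items → 10% → £0.703
Used textbook £96.30: books → 6.75% → £6.50025
Crossword puzzle book £11.13: books → 6.75% → £0.751275
Breakfast burrito £4.67: ready-to-eat food → 9.5% → £0.44365
Poetry collection £10.01: books → 6.75% → £0.675675
Subtotal = £260.72; unrounded tax = £21.857775 → £21.86; total due = £282.58

£282.58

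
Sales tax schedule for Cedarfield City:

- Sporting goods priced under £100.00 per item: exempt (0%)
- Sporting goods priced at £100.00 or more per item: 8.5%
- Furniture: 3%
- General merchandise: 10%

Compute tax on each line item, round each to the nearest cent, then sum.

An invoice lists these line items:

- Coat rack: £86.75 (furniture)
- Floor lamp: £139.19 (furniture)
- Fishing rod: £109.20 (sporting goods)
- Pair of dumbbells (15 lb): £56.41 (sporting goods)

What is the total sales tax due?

Coat rack £86.75: furniture → 3% → £2.60
Floor lamp £139.19: furniture → 3% → £4.18
Fishing rod £109.20: sporting goods, £100.00 or more → 8.5% → £9.28
Pair of dumbbells (15 lb) £56.41: sporting goods, under £100.00 → 0% → £0.00
Total tax = £2.60 + £4.18 + £9.28 = £16.06

£16.06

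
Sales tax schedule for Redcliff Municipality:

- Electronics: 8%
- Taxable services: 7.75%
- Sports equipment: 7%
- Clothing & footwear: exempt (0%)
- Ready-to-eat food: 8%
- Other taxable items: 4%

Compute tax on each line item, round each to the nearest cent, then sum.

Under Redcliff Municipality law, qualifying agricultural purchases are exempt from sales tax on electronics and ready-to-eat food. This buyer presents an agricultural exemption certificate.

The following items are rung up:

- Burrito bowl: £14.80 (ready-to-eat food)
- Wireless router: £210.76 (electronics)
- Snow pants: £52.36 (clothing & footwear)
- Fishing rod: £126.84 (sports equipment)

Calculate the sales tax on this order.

£8.88

Burrito bowl £14.80: ready-to-eat food, buyer-exempt → 0% → £0.00
Wireless router £210.76: electronics, buyer-exempt → 0% → £0.00
Snow pants £52.36: clothing & footwear → 0% → £0.00
Fishing rod £126.84: sports equipment → 7% → £8.88
Total tax = £8.88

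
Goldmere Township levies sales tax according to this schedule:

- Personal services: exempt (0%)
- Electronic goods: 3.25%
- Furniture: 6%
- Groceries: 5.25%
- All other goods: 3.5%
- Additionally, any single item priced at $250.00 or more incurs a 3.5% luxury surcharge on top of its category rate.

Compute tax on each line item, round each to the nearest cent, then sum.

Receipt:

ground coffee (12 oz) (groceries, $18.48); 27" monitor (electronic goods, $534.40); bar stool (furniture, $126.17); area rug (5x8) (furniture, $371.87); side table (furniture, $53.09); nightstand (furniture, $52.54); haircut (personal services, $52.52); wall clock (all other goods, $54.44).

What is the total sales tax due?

$88.19

Ground coffee (12 oz) $18.48: groceries → 5.25% → $0.97
27" monitor $534.40: electronic goods → 3.25% + 3.5% surcharge = 6.75% → $36.07
Bar stool $126.17: furniture → 6% → $7.57
Area rug (5x8) $371.87: furniture → 6% + 3.5% surcharge = 9.5% → $35.33
Side table $53.09: furniture → 6% → $3.19
Nightstand $52.54: furniture → 6% → $3.15
Haircut $52.52: personal services → 0% → $0.00
Wall clock $54.44: all other goods → 3.5% → $1.91
Total tax = $0.97 + $36.07 + $7.57 + $35.33 + $3.19 + $3.15 + $1.91 = $88.19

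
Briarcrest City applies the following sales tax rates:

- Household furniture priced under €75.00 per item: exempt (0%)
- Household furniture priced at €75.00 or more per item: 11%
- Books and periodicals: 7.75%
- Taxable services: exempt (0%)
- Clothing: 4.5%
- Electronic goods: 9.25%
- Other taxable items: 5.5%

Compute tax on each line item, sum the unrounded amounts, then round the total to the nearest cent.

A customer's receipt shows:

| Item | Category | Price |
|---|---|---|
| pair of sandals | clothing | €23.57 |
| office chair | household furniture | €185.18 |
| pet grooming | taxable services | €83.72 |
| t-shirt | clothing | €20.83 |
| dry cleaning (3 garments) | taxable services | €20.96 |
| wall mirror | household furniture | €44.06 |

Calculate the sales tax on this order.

€22.37

Pair of sandals €23.57: clothing → 4.5% → €1.06065
Office chair €185.18: household furniture, €75.00 or more → 11% → €20.3698
Pet grooming €83.72: taxable services → 0% → €0.00
T-shirt €20.83: clothing → 4.5% → €0.93735
Dry cleaning (3 garments) €20.96: taxable services → 0% → €0.00
Wall mirror €44.06: household furniture, under €75.00 → 0% → €0.00
Unrounded tax sum = €22.3678 → €22.37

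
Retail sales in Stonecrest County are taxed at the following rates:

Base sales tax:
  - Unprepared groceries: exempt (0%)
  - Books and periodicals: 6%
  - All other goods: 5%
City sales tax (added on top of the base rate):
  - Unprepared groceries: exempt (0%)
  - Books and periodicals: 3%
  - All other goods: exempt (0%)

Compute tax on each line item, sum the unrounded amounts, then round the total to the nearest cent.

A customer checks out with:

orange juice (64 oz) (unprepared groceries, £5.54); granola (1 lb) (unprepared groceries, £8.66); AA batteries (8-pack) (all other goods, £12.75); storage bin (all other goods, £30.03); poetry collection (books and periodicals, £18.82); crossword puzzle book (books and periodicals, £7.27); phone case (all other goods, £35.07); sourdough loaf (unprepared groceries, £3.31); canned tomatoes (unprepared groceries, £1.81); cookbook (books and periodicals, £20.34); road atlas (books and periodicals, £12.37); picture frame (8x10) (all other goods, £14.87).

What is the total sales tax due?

Orange juice (64 oz) £5.54: unprepared groceries → 0% + 0% city = 0% → £0.00
Granola (1 lb) £8.66: unprepared groceries → 0% + 0% city = 0% → £0.00
AA batteries (8-pack) £12.75: all other goods → 5% + 0% city = 5% → £0.6375
Storage bin £30.03: all other goods → 5% + 0% city = 5% → £1.5015
Poetry collection £18.82: books and periodicals → 6% + 3% city = 9% → £1.6938
Crossword puzzle book £7.27: books and periodicals → 6% + 3% city = 9% → £0.6543
Phone case £35.07: all other goods → 5% + 0% city = 5% → £1.7535
Sourdough loaf £3.31: unprepared groceries → 0% + 0% city = 0% → £0.00
Canned tomatoes £1.81: unprepared groceries → 0% + 0% city = 0% → £0.00
Cookbook £20.34: books and periodicals → 6% + 3% city = 9% → £1.8306
Road atlas £12.37: books and periodicals → 6% + 3% city = 9% → £1.1133
Picture frame (8x10) £14.87: all other goods → 5% + 0% city = 5% → £0.7435
Unrounded tax sum = £9.928 → £9.93

£9.93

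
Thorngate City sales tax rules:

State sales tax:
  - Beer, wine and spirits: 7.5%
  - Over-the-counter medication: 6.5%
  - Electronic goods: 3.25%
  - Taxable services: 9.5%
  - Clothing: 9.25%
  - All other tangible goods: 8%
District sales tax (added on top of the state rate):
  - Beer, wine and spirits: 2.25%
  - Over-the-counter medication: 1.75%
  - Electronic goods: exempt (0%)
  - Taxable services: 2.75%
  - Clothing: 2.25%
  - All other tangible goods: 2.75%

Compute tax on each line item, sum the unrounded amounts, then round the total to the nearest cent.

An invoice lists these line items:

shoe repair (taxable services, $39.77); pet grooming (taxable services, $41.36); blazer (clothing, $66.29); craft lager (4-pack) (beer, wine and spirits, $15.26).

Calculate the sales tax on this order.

Shoe repair $39.77: taxable services → 9.5% + 2.75% district = 12.25% → $4.871825
Pet grooming $41.36: taxable services → 9.5% + 2.75% district = 12.25% → $5.0666
Blazer $66.29: clothing → 9.25% + 2.25% district = 11.5% → $7.62335
Craft lager (4-pack) $15.26: beer, wine and spirits → 7.5% + 2.25% district = 9.75% → $1.48785
Unrounded tax sum = $19.049625 → $19.05

$19.05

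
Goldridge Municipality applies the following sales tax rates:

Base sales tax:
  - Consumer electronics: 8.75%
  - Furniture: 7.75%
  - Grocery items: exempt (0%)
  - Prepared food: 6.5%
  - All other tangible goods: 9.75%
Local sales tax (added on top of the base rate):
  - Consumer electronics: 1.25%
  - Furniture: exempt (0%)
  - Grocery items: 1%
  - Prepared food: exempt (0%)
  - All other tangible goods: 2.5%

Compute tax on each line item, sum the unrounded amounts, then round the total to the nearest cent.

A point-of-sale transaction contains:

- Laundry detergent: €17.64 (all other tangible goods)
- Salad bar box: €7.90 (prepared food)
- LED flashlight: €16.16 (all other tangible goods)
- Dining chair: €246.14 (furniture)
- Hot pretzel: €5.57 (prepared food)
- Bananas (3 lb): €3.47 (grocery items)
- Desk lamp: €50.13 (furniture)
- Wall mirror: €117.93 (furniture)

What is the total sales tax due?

€37.15

Laundry detergent €17.64: all other tangible goods → 9.75% + 2.5% local = 12.25% → €2.1609
Salad bar box €7.90: prepared food → 6.5% + 0% local = 6.5% → €0.5135
LED flashlight €16.16: all other tangible goods → 9.75% + 2.5% local = 12.25% → €1.9796
Dining chair €246.14: furniture → 7.75% + 0% local = 7.75% → €19.07585
Hot pretzel €5.57: prepared food → 6.5% + 0% local = 6.5% → €0.36205
Bananas (3 lb) €3.47: grocery items → 0% + 1% local = 1% → €0.0347
Desk lamp €50.13: furniture → 7.75% + 0% local = 7.75% → €3.885075
Wall mirror €117.93: furniture → 7.75% + 0% local = 7.75% → €9.139575
Unrounded tax sum = €37.15125 → €37.15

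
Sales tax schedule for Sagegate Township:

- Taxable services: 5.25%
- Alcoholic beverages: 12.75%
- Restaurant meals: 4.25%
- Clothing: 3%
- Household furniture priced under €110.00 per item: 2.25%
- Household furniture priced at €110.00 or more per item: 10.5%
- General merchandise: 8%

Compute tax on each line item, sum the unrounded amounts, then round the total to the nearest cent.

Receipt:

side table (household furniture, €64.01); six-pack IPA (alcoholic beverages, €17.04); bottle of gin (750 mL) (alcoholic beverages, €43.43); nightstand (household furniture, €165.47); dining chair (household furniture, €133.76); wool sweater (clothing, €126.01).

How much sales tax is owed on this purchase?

Side table €64.01: household furniture, under €110.00 → 2.25% → €1.440225
Six-pack IPA €17.04: alcoholic beverages → 12.75% → €2.1726
Bottle of gin (750 mL) €43.43: alcoholic beverages → 12.75% → €5.537325
Nightstand €165.47: household furniture, €110.00 or more → 10.5% → €17.37435
Dining chair €133.76: household furniture, €110.00 or more → 10.5% → €14.0448
Wool sweater €126.01: clothing → 3% → €3.7803
Unrounded tax sum = €44.3496 → €44.35

€44.35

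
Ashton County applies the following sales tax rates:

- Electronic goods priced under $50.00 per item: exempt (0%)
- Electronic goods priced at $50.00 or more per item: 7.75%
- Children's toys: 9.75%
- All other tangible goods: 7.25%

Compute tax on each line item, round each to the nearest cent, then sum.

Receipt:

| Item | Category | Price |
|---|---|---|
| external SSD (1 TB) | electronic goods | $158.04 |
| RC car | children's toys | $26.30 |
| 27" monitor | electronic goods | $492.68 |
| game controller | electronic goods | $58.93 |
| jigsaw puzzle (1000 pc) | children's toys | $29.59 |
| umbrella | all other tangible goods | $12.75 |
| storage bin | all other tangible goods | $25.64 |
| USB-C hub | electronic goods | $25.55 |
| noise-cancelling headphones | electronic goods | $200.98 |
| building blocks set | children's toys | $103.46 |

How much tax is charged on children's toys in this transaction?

RC car $26.30: children's toys → 9.75% → $2.56
Jigsaw puzzle (1000 pc) $29.59: children's toys → 9.75% → $2.89
Building blocks set $103.46: children's toys → 9.75% → $10.09
Tax on children's toys = $2.56 + $2.89 + $10.09 = $15.54

$15.54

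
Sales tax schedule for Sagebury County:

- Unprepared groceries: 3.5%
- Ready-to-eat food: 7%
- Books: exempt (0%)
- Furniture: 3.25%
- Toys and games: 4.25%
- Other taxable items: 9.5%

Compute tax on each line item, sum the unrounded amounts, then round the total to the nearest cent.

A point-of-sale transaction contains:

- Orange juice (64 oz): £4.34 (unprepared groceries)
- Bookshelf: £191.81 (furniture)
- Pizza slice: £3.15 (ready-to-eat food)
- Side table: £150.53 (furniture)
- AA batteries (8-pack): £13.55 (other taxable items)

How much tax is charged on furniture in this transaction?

Bookshelf £191.81: furniture → 3.25% → £6.233825
Side table £150.53: furniture → 3.25% → £4.892225
Tax on furniture: unrounded sum = £11.12605 → £11.13

£11.13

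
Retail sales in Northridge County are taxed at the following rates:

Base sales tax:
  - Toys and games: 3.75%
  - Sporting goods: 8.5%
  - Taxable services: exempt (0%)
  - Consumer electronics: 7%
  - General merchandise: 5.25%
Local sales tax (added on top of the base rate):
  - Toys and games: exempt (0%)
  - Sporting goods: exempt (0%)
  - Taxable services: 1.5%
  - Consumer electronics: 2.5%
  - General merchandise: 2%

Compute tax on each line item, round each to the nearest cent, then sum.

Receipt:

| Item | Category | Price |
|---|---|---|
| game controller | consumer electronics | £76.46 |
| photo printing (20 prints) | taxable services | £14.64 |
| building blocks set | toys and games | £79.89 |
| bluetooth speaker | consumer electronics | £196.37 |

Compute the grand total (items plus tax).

£396.50

Game controller £76.46: consumer electronics → 7% + 2.5% local = 9.5% → £7.26
Photo printing (20 prints) £14.64: taxable services → 0% + 1.5% local = 1.5% → £0.22
Building blocks set £79.89: toys and games → 3.75% + 0% local = 3.75% → £3.00
Bluetooth speaker £196.37: consumer electronics → 7% + 2.5% local = 9.5% → £18.66
Subtotal = £367.36; tax = £29.14; total due = £396.50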